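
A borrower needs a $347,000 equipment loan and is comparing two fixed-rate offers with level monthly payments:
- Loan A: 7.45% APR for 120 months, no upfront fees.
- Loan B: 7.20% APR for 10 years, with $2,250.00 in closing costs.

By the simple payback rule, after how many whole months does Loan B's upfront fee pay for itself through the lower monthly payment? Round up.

50 months

Loan A: at 7.45% the monthly rate is 0.0062083, so the payment is 347,000 × 0.0062083 / (1 − 1.0062083^−120) = $4,109.90.
Loan B: monthly rate = 7.2%/12 = 0.0060000; payment = 347,000 × 0.0060000 / (1 − (1+0.0060000)^−120) = $4,064.82.
Monthly savings = $4,109.90 − $4,064.82 = $45.08.
Break-even = $2,250.00 / $45.08 = 49.91 → 50 months.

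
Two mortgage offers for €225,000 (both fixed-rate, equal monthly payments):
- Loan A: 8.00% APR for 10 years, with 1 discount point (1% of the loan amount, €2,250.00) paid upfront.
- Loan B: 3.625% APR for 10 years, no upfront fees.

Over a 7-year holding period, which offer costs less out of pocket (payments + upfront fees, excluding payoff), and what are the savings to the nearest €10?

Loan A: monthly rate = 8%/12 = 0.0066667; payment = 225,000 × 0.0066667 / (1 − (1+0.0066667)^−120) = €2,729.87.
Loan B: at 3.625% the monthly rate is 0.0030208, so the payment is 225,000 × 0.0030208 / (1 − 1.0030208^−120) = €2,238.13.
Over 84 months: Loan A costs 84 × €2,729.87 + €2,250.00 = €231,559.08; Loan B costs 84 × €2,238.13 = €188,002.92.
Loan B is cheaper by €231,559.08 − €188,002.92 = €43,556.16.

Loan B by €43,560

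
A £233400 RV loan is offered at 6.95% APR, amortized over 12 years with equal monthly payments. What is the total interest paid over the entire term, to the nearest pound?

At 6.95% the monthly rate is 0.0057917, so the payment is 233,400 × 0.0057917 / (1 − 1.0057917^−144) = £2,394.03.
Total paid = 144 × £2,394.03 = £344,740.32; interest = £344,740.32 − £233,400 = £111,340.32.

£111,340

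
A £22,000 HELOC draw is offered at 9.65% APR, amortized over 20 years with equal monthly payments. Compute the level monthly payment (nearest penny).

At 9.65% the monthly rate is 0.0080417, so the payment is 22,000 × 0.0080417 / (1 − 1.0080417^−240) = £207.23.

£207.23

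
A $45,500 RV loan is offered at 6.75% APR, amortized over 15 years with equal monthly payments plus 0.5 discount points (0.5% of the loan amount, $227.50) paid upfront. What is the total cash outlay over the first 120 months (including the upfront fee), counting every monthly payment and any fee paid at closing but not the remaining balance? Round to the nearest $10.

At 6.75% the monthly rate is 0.0056250, so the payment is 45,500 × 0.0056250 / (1 − 1.0056250^−180) = $402.63.
Total outlay = 120 × $402.63 + $227.50 = $48,543.10.

$48,540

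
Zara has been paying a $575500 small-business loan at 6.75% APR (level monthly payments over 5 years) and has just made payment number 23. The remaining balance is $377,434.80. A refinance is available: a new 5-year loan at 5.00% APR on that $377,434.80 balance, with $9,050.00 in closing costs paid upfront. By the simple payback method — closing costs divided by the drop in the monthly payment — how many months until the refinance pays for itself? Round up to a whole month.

Current payment = 575,500 × 6.75%/12 / (1 − (1+0.0056250)^−60) = $11,327.83.
Refinanced payment = 377,434.80 × 0.0041667 / (1 − (1+0.0041667)^−60) = $7,122.66.
Monthly savings = $11,327.83 − $7,122.66 = $4,205.17.
Break-even = $9,050.00 / $4,205.17 = 2.15 → 3 months.

3 months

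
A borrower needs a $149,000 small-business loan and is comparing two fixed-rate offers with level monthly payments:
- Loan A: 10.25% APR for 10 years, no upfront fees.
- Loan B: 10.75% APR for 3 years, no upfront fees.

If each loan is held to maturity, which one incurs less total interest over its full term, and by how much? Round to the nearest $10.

Loan A: at 10.25% the monthly rate is 0.0085417, so the payment is 149,000 × 0.0085417 / (1 − 1.0085417^−120) = $1,989.73.
Total interest on Loan A = 120 × $1,989.73 − $149,000 = $89,767.60.
Loan B: at 10.75% the monthly rate is 0.0089583, so the payment is 149,000 × 0.0089583 / (1 − 1.0089583^−36) = $4,860.45.
Total interest on Loan B = 36 × $4,860.45 − $149,000 = $25,976.20.
Loan B is lower by $63,791.40.

Loan B by $63,790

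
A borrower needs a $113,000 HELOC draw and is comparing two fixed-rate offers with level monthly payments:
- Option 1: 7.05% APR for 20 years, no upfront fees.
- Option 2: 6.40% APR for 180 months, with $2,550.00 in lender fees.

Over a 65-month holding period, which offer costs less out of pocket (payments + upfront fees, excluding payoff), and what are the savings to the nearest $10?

Option 1: at 7.05% the monthly rate is 0.0058750, so the payment is 113,000 × 0.0058750 / (1 − 1.0058750^−240) = $879.48.
Option 2: monthly rate = 6.4%/12 = 0.0053333; payment = 113,000 × 0.0053333 / (1 − (1+0.0053333)^−180) = $978.15.
Over 65 months: Option 1 costs 65 × $879.48 = $57,166.20; Option 2 costs 65 × $978.15 + $2,550.00 = $66,129.75.
Option 1 is cheaper by $66,129.75 − $57,166.20 = $8,963.55.

Option 1 by $8,960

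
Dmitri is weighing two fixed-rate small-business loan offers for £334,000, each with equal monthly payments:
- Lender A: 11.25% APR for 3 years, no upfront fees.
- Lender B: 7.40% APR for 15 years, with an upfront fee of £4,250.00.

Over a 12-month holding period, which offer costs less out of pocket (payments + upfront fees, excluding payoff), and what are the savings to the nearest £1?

Lender A: monthly rate = 11.25%/12 = 0.0093750; payment = 334,000 × 0.0093750 / (1 − (1+0.0093750)^−36) = £10,974.32.
Lender B: at 7.40% the monthly rate is 0.0061667, so the payment is 334,000 × 0.0061667 / (1 − 1.0061667^−180) = £3,077.27.
Over 12 months: Lender A costs 12 × £10,974.32 = £131,691.84; Lender B costs 12 × £3,077.27 + £4,250.00 = £41,177.24.
Lender B is cheaper by £131,691.84 − £41,177.24 = £90,514.60.

Lender B by £90,515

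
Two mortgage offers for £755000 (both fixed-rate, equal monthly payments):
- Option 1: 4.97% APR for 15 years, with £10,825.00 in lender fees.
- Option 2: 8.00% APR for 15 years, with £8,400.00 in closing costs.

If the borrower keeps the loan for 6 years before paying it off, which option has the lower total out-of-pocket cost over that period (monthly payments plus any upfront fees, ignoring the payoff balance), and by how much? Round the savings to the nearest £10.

Option 1: at 4.97% the monthly rate is 0.0041417, so the payment is 755,000 × 0.0041417 / (1 − 1.0041417^−180) = £5,958.70.
Option 2: monthly rate = 8%/12 = 0.0066667; payment = 755,000 × 0.0066667 / (1 − (1+0.0066667)^−180) = £7,215.17.
Over 72 months: Option 1 costs 72 × £5,958.70 + £10,825.00 = £439,851.40; Option 2 costs 72 × £7,215.17 + £8,400.00 = £527,892.24.
Option 1 is cheaper by £527,892.24 − £439,851.40 = £88,040.84.

Option 1 by £88,040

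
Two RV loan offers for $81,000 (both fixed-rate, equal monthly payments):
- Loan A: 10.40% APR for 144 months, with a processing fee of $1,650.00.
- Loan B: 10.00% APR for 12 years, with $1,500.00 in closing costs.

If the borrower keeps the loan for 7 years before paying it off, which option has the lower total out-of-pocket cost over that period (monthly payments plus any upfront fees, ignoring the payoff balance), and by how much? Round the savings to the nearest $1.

Loan A: at 10.40% the monthly rate is 0.0086667, so the payment is 81,000 × 0.0086667 / (1 − 1.0086667^−144) = $986.82.
Loan B: at 10.00% the monthly rate is 0.0083333, so the payment is 81,000 × 0.0083333 / (1 − 1.0083333^−144) = $968.01.
Over 84 months: Loan A costs 84 × $986.82 + $1,650.00 = $84,542.88; Loan B costs 84 × $968.01 + $1,500.00 = $82,812.84.
Loan B is cheaper by $84,542.88 − $82,812.84 = $1,730.04.

Loan B by $1,730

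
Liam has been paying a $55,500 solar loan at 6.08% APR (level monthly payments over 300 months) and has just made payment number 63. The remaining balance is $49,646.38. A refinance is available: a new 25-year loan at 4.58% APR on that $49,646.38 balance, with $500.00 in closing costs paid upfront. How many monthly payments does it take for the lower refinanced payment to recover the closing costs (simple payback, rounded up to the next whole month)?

7 months

Current payment = 55,500 × 6.08%/12 / (1 − (1+0.0050667)^−300) = $360.31.
Refinanced payment = 49,646.38 × 0.0038167 / (1 − (1+0.0038167)^−300) = $278.21.
Monthly savings = $360.31 − $278.21 = $82.10.
Break-even = $500.00 / $82.10 = 6.09 → 7 months.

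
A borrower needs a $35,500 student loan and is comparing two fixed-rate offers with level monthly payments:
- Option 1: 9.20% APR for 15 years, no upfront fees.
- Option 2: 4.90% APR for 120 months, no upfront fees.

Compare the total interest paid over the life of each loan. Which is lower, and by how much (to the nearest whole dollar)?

Option 2 by $20,598

Option 1: monthly rate = 9.2%/12 = 0.0076667; payment = 35,500 × 0.0076667 / (1 − (1+0.0076667)^−180) = $364.30.
Total interest on Option 1 = 180 × $364.30 − $35,500 = $30,074.00.
Option 2: at 4.90% the monthly rate is 0.0040833, so the payment is 35,500 × 0.0040833 / (1 − 1.0040833^−120) = $374.80.
Total interest on Option 2 = 120 × $374.80 − $35,500 = $9,476.00.
Option 2 is lower by $20,598.00.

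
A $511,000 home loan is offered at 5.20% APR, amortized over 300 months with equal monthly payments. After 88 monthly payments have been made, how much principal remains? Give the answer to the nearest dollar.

With monthly rate i = 5.2%/12 = 0.0043333, the balance after k of n payments is P · [(1+i)^n − (1+i)^k] / [(1+i)^n − 1].
(1+0.0043333)^300 = 3.65900570 and (1+0.0043333)^88 = 1.46302980, so the balance is 511,000 × (3.65900570 − 1.46302980) / (3.65900570 − 1) = $422,016.28.

$422,016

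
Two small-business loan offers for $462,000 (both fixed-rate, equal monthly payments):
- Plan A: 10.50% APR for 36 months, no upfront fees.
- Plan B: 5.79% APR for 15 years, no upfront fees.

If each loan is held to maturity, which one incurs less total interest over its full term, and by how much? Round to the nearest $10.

Plan A by $151,770

Plan A: at 10.50% the monthly rate is 0.0087500, so the payment is 462,000 × 0.0087500 / (1 − 1.0087500^−36) = $15,016.13.
Total interest on Plan A = 36 × $15,016.13 − $462,000 = $78,580.68.
Plan B: monthly rate = 5.79%/12 = 0.0048250; payment = 462,000 × 0.0048250 / (1 − (1+0.0048250)^−180) = $3,846.40.
Total interest on Plan B = 180 × $3,846.40 − $462,000 = $230,352.00.
Plan A is lower by $151,771.32.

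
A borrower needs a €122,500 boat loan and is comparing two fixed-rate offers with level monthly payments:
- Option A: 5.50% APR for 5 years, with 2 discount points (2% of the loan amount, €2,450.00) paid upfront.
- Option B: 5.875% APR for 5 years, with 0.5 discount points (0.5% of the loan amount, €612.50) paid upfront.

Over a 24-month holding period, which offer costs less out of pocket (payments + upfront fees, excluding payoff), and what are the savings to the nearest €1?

Option A: monthly rate = 5.5%/12 = 0.0045833; payment = 122,500 × 0.0045833 / (1 − (1+0.0045833)^−60) = €2,339.89.
Option B: at 5.875% the monthly rate is 0.0048958, so the payment is 122,500 × 0.0048958 / (1 − 1.0048958^−60) = €2,361.15.
Over 24 months: Option A costs 24 × €2,339.89 + €2,450.00 = €58,607.36; Option B costs 24 × €2,361.15 + €612.50 = €57,280.10.
Option B is cheaper by €58,607.36 − €57,280.10 = €1,327.26.

Option B by €1,327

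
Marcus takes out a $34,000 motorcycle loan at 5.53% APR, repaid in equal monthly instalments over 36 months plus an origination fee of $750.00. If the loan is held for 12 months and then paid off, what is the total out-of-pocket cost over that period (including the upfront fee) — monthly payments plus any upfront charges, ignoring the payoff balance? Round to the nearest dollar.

$13,075

At 5.53% the monthly rate is 0.0046083, so the payment is 34,000 × 0.0046083 / (1 − 1.0046083^−36) = $1,027.12.
Total outlay = 12 × $1,027.12 + $750.00 = $13,075.44.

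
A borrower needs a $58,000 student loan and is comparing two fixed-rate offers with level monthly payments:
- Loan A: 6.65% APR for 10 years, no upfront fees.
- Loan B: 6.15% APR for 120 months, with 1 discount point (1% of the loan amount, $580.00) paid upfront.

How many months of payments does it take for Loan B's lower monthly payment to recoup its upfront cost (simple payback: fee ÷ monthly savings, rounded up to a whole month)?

Loan A: monthly rate = 6.65%/12 = 0.0055417; payment = 58,000 × 0.0055417 / (1 − (1+0.0055417)^−120) = $663.01.
Loan B: monthly rate = 6.15%/12 = 0.0051250; payment = 58,000 × 0.0051250 / (1 − (1+0.0051250)^−120) = $648.30.
Monthly savings = $663.01 − $648.30 = $14.71.
Break-even = $580.00 / $14.71 = 39.43 → 40 months.

40 months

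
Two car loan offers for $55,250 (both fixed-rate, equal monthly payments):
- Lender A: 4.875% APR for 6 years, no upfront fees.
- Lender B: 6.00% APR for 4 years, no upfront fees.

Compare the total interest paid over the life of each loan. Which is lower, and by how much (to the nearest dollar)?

Lender A: monthly rate = 4.875%/12 = 0.0040625; payment = 55,250 × 0.0040625 / (1 − (1+0.0040625)^−72) = $886.60.
Total interest on Lender A = 72 × $886.60 − $55,250 = $8,585.20.
Lender B: at 6.00% the monthly rate is 0.0050000, so the payment is 55,250 × 0.0050000 / (1 − 1.0050000^−48) = $1,297.55.
Total interest on Lender B = 48 × $1,297.55 − $55,250 = $7,032.40.
Lender B is lower by $1,552.80.

Lender B by $1,553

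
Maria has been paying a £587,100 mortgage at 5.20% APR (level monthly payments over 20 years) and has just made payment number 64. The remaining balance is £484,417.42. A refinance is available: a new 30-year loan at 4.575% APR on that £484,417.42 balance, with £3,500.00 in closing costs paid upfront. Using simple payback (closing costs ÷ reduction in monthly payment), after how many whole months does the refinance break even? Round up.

3 months

Current payment = 587,100 × 5.2%/12 / (1 − (1+0.0043333)^−240) = £3,939.76.
Refinanced payment = 484,417.42 × 0.0038125 / (1 − (1+0.0038125)^−360) = £2,476.11.
Monthly savings = £3,939.76 − £2,476.11 = £1,463.65.
Break-even = £3,500.00 / £1,463.65 = 2.39 → 3 months.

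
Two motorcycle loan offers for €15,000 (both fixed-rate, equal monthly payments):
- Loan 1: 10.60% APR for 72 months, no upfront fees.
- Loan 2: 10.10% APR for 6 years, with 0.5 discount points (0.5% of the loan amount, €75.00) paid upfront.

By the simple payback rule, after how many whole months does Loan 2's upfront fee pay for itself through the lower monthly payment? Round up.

Loan 1: monthly rate = 10.6%/12 = 0.0088333; payment = 15,000 × 0.0088333 / (1 − (1+0.0088333)^−72) = €282.45.
Loan 2: at 10.10% the monthly rate is 0.0084167, so the payment is 15,000 × 0.0084167 / (1 − 1.0084167^−72) = €278.64.
Monthly savings = €282.45 − €278.64 = €3.81.
Break-even = €75.00 / €3.81 = 19.69 → 20 months.

20 months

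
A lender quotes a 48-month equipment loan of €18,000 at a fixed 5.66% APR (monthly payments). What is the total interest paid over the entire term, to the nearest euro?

€2,157

Monthly rate = 5.66%/12 = 0.0047167; payment = 18,000 × 0.0047167 / (1 − (1+0.0047167)^−48) = €419.93.
Total paid = 48 × €419.93 = €20,156.64; interest = €20,156.64 − €18,000 = €2,156.64.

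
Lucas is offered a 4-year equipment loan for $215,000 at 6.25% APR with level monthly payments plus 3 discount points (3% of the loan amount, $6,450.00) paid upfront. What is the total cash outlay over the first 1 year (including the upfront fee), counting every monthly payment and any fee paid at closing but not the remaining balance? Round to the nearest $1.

$67,338

Monthly rate = 6.25%/12 = 0.0052083; payment = 215,000 × 0.0052083 / (1 − (1+0.0052083)^−48) = $5,073.96.
Total outlay = 12 × $5,073.96 + $6,450.00 = $67,337.52.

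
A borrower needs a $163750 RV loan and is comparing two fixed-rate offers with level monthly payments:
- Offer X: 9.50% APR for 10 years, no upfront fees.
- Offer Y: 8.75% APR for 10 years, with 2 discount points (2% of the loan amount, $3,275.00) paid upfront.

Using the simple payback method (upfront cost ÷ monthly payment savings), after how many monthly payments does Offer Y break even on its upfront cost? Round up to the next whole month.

Offer X: monthly rate = 9.5%/12 = 0.0079167; payment = 163,750 × 0.0079167 / (1 − (1+0.0079167)^−120) = $2,118.89.
Offer Y: monthly rate = 8.75%/12 = 0.0072917; payment = 163,750 × 0.0072917 / (1 − (1+0.0072917)^−120) = $2,052.23.
Monthly savings = $2,118.89 − $2,052.23 = $66.66.
Break-even = $3,275.00 / $66.66 = 49.13 → 50 months.

50 months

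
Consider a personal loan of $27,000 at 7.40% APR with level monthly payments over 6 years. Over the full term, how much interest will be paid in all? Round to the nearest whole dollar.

$6,518

Monthly rate = 7.4%/12 = 0.0061667; payment = 27,000 × 0.0061667 / (1 − (1+0.0061667)^−72) = $465.53.
Total paid = 72 × $465.53 = $33,518.16; interest = $33,518.16 − $27,000 = $6,518.16.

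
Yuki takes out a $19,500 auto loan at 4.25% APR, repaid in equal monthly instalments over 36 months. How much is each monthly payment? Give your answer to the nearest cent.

At 4.25% the monthly rate is 0.0035417, so the payment is 19,500 × 0.0035417 / (1 − 1.0035417^−36) = $577.89.

$577.89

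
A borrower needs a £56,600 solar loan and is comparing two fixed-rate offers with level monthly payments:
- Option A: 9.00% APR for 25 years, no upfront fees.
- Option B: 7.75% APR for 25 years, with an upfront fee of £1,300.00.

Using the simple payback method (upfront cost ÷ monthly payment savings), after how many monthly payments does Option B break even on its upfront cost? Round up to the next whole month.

28 months

Option A: monthly rate = 9%/12 = 0.0075000; payment = 56,600 × 0.0075000 / (1 − (1+0.0075000)^−300) = £474.99.
Option B: monthly rate = 7.75%/12 = 0.0064583; payment = 56,600 × 0.0064583 / (1 − (1+0.0064583)^−300) = £427.52.
Monthly savings = £474.99 − £427.52 = £47.47.
Break-even = £1,300.00 / £47.47 = 27.39 → 28 months.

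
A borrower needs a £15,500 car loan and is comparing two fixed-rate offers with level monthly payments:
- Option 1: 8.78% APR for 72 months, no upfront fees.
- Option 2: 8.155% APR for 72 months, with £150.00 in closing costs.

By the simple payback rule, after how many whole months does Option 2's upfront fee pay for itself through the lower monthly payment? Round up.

Option 1: at 8.78% the monthly rate is 0.0073167, so the payment is 15,500 × 0.0073167 / (1 − 1.0073167^−72) = £277.71.
Option 2: monthly rate = 8.155%/12 = 0.0067958; payment = 15,500 × 0.0067958 / (1 − (1+0.0067958)^−72) = £272.94.
Monthly savings = £277.71 − £272.94 = £4.77.
Break-even = £150.00 / £4.77 = 31.45 → 32 months.

32 months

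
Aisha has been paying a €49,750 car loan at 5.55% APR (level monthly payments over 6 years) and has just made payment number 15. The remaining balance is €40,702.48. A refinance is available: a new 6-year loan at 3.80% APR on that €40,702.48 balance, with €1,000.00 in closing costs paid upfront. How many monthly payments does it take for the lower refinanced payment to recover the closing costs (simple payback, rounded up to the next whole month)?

Current payment = 49,750 × 5.55%/12 / (1 − (1+0.0046250)^−72) = €813.97.
Refinanced payment = 40,702.48 × 0.0031667 / (1 − (1+0.0031667)^−72) = €633.10.
Monthly savings = €813.97 − €633.10 = €180.87.
Break-even = €1,000.00 / €180.87 = 5.53 → 6 months.

6 months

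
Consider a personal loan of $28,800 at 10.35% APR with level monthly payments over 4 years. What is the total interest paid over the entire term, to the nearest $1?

At 10.35% the monthly rate is 0.0086250, so the payment is 28,800 × 0.0086250 / (1 − 1.0086250^−48) = $735.29.
Total paid = 48 × $735.29 = $35,293.92; interest = $35,293.92 − $28,800 = $6,493.92.

$6,494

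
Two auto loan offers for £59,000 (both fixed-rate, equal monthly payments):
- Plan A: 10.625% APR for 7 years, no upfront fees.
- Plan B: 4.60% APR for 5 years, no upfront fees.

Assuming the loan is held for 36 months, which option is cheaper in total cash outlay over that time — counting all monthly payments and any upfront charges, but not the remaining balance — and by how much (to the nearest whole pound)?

Plan A: monthly rate = 10.625%/12 = 0.0088542; payment = 59,000 × 0.0088542 / (1 − (1+0.0088542)^−84) = £998.63.
Plan B: at 4.60% the monthly rate is 0.0038333, so the payment is 59,000 × 0.0038333 / (1 − 1.0038333^−60) = £1,102.62.
Over 36 months: Plan A costs 36 × £998.63 = £35,950.68; Plan B costs 36 × £1,102.62 = £39,694.32.
Plan A is cheaper by £39,694.32 − £35,950.68 = £3,743.64.

Plan A by £3,744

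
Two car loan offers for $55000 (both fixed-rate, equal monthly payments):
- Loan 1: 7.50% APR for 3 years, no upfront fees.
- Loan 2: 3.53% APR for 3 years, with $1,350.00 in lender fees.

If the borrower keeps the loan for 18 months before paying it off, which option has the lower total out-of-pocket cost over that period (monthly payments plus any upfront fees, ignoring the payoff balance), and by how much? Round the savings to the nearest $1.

Loan 2 by $423

Loan 1: at 7.50% the monthly rate is 0.0062500, so the payment is 55,000 × 0.0062500 / (1 − 1.0062500^−36) = $1,710.84.
Loan 2: at 3.53% the monthly rate is 0.0029417, so the payment is 55,000 × 0.0029417 / (1 − 1.0029417^−36) = $1,612.35.
Over 18 months: Loan 1 costs 18 × $1,710.84 = $30,795.12; Loan 2 costs 18 × $1,612.35 + $1,350.00 = $30,372.30.
Loan 2 is cheaper by $30,795.12 − $30,372.30 = $422.82.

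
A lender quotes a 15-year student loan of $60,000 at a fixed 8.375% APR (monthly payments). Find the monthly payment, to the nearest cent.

Monthly rate = 8.375%/12 = 0.0069792; payment = 60,000 × 0.0069792 / (1 − (1+0.0069792)^−180) = $586.46.

$586.46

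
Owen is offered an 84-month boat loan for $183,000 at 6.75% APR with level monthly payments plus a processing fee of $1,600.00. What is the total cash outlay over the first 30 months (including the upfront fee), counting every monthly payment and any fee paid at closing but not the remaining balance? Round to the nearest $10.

At 6.75% the monthly rate is 0.0056250, so the payment is 183,000 × 0.0056250 / (1 − 1.0056250^−84) = $2,739.65.
Total outlay = 30 × $2,739.65 + $1,600.00 = $83,789.50.

$83,790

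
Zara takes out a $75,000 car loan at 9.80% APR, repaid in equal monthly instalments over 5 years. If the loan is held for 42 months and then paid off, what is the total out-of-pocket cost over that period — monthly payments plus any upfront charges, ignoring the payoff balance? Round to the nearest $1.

$66,619

At 9.80% the monthly rate is 0.0081667, so the payment is 75,000 × 0.0081667 / (1 − 1.0081667^−60) = $1,586.16.
Total outlay = 42 × $1,586.16 = $66,618.72.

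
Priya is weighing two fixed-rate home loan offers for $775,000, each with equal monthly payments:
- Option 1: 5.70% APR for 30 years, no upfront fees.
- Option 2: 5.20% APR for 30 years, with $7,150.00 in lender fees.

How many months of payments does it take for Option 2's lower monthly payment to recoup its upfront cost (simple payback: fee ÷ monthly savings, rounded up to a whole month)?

Option 1: at 5.70% the monthly rate is 0.0047500, so the payment is 775,000 × 0.0047500 / (1 − 1.0047500^−360) = $4,498.10.
Option 2: monthly rate = 5.2%/12 = 0.0043333; payment = 775,000 × 0.0043333 / (1 − (1+0.0043333)^−360) = $4,255.61.
Monthly savings = $4,498.10 − $4,255.61 = $242.49.
Break-even = $7,150.00 / $242.49 = 29.49 → 30 months.

30 months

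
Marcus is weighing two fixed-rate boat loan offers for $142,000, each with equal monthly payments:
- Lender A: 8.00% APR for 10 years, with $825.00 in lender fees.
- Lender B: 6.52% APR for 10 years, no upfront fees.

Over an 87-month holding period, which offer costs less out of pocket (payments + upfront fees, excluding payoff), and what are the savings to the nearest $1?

Lender A: at 8.00% the monthly rate is 0.0066667, so the payment is 142,000 × 0.0066667 / (1 − 1.0066667^−120) = $1,722.85.
Lender B: monthly rate = 6.52%/12 = 0.0054333; payment = 142,000 × 0.0054333 / (1 − (1+0.0054333)^−120) = $1,613.83.
Over 87 months: Lender A costs 87 × $1,722.85 + $825.00 = $150,712.95; Lender B costs 87 × $1,613.83 = $140,403.21.
Lender B is cheaper by $150,712.95 − $140,403.21 = $10,309.74.

Lender B by $10,310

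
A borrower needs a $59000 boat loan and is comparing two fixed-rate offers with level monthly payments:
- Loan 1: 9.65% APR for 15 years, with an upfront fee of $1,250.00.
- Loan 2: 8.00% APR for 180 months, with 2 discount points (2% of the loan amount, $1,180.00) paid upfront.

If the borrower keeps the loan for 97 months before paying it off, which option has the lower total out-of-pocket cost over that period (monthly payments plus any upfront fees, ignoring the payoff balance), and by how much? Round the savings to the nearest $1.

Loan 2 by $5,658

Loan 1: at 9.65% the monthly rate is 0.0080417, so the payment is 59,000 × 0.0080417 / (1 − 1.0080417^−180) = $621.44.
Loan 2: monthly rate = 8%/12 = 0.0066667; payment = 59,000 × 0.0066667 / (1 − (1+0.0066667)^−180) = $563.83.
Over 97 months: Loan 1 costs 97 × $621.44 + $1,250.00 = $61,529.68; Loan 2 costs 97 × $563.83 + $1,180.00 = $55,871.51.
Loan 2 is cheaper by $61,529.68 − $55,871.51 = $5,658.17.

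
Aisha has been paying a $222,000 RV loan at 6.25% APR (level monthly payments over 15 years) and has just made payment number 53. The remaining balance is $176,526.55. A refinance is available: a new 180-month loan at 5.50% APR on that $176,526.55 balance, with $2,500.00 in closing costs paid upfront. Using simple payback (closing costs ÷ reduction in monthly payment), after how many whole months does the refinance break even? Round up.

6 months

Current payment = 222,000 × 6.25%/12 / (1 − (1+0.0052083)^−180) = $1,903.48.
Refinanced payment = 176,526.55 × 0.0045833 / (1 − (1+0.0045833)^−180) = $1,442.37.
Monthly savings = $1,903.48 − $1,442.37 = $461.11.
Break-even = $2,500.00 / $461.11 = 5.42 → 6 months.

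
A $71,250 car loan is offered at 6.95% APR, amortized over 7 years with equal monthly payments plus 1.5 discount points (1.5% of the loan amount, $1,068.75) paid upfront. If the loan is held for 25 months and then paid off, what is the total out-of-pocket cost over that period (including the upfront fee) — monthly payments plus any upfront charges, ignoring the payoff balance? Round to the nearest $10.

$27,910

Monthly rate = 6.95%/12 = 0.0057917; payment = 71,250 × 0.0057917 / (1 − (1+0.0057917)^−84) = $1,073.61.
Total outlay = 25 × $1,073.61 + $1,068.75 = $27,909.00.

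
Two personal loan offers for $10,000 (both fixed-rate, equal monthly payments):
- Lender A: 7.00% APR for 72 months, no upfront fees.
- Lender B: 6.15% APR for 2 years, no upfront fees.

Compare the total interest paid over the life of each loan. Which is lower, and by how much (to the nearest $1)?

Lender A: at 7.00% the monthly rate is 0.0058333, so the payment is 10,000 × 0.0058333 / (1 − 1.0058333^−72) = $170.49.
Total interest on Lender A = 72 × $170.49 − $10,000 = $2,275.28.
Lender B: monthly rate = 6.15%/12 = 0.0051250; payment = 10,000 × 0.0051250 / (1 − (1+0.0051250)^−24) = $443.88.
Total interest on Lender B = 24 × $443.88 − $10,000 = $653.12.
Lender B is lower by $1,622.16.

Lender B by $1,622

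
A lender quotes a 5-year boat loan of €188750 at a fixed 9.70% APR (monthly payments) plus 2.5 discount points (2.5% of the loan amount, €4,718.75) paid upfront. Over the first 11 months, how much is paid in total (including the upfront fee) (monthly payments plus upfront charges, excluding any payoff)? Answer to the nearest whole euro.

€48,527

At 9.70% the monthly rate is 0.0080833, so the payment is 188,750 × 0.0080833 / (1 − 1.0080833^−60) = €3,982.57.
Total outlay = 11 × €3,982.57 + €4,718.75 = €48,527.02.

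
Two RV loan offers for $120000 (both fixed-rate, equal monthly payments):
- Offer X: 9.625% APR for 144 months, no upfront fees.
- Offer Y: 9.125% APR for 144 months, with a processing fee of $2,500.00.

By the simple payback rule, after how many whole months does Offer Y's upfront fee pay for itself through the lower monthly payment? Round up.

74 months

Offer X: at 9.625% the monthly rate is 0.0080208, so the payment is 120,000 × 0.0080208 / (1 − 1.0080208^−144) = $1,408.22.
Offer Y: at 9.125% the monthly rate is 0.0076042, so the payment is 120,000 × 0.0076042 / (1 − 1.0076042^−144) = $1,374.10.
Monthly savings = $1,408.22 − $1,374.10 = $34.12.
Break-even = $2,500.00 / $34.12 = 73.27 → 74 months.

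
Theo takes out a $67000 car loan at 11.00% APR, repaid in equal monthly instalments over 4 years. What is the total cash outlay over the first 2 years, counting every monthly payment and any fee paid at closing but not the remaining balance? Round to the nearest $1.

$41,560

Monthly rate = 11%/12 = 0.0091667; payment = 67,000 × 0.0091667 / (1 − (1+0.0091667)^−48) = $1,731.65.
Total outlay = 24 × $1,731.65 = $41,559.60.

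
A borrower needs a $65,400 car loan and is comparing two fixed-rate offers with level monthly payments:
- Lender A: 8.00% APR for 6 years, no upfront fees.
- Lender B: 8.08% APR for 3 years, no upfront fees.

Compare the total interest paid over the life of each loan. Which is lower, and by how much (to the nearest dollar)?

Lender B by $8,695

Lender A: monthly rate = 8%/12 = 0.0066667; payment = 65,400 × 0.0066667 / (1 − (1+0.0066667)^−72) = $1,146.67.
Total interest on Lender A = 72 × $1,146.67 − $65,400 = $17,160.24.
Lender B: monthly rate = 8.08%/12 = 0.0067333; payment = 65,400 × 0.0067333 / (1 − (1+0.0067333)^−36) = $2,051.81.
Total interest on Lender B = 36 × $2,051.81 − $65,400 = $8,465.16.
Lender B is lower by $8,695.08.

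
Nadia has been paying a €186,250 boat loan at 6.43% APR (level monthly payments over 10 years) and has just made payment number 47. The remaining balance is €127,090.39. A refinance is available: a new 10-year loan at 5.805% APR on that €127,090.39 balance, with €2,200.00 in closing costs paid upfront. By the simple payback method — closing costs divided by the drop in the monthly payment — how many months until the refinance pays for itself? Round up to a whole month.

Current payment = 186,250 × 6.43%/12 / (1 − (1+0.0053583)^−120) = €2,108.20.
Refinanced payment = 127,090.39 × 0.0048375 / (1 − (1+0.0048375)^−120) = €1,398.55.
Monthly savings = €2,108.20 − €1,398.55 = €709.65.
Break-even = €2,200.00 / €709.65 = 3.10 → 4 months.

4 months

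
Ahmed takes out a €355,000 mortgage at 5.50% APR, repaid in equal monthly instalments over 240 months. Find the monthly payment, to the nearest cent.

€2,442.00

At 5.50% the monthly rate is 0.0045833, so the payment is 355,000 × 0.0045833 / (1 − 1.0045833^−240) = €2,442.00.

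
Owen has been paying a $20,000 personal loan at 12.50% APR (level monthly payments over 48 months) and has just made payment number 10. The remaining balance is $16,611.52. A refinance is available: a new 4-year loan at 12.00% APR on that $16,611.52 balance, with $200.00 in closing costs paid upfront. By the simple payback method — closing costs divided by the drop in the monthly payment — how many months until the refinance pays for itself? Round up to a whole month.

3 months

Current payment = 20,000 × 12.5%/12 / (1 − (1+0.0104167)^−48) = $531.60.
Refinanced payment = 16,611.52 × 0.0100000 / (1 − (1+0.0100000)^−48) = $437.45.
Monthly savings = $531.60 − $437.45 = $94.15.
Break-even = $200.00 / $94.15 = 2.12 → 3 months.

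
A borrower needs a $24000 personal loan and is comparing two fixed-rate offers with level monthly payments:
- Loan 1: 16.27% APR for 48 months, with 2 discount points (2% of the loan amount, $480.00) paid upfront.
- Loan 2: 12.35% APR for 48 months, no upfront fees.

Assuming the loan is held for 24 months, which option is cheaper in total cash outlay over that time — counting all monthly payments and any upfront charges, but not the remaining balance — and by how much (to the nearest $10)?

Loan 1: monthly rate = 16.27%/12 = 0.0135583; payment = 24,000 × 0.0135583 / (1 − (1+0.0135583)^−48) = $683.49.
Loan 2: at 12.35% the monthly rate is 0.0102917, so the payment is 24,000 × 0.0102917 / (1 − 1.0102917^−48) = $636.14.
Over 24 months: Loan 1 costs 24 × $683.49 + $480.00 = $16,883.76; Loan 2 costs 24 × $636.14 = $15,267.36.
Loan 2 is cheaper by $16,883.76 − $15,267.36 = $1,616.40.

Loan 2 by $1,620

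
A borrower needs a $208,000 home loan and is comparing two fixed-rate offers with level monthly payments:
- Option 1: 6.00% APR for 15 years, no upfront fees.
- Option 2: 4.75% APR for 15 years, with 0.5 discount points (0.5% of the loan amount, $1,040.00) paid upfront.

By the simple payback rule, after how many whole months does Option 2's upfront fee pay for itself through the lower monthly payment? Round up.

8 months

Option 1: monthly rate = 6%/12 = 0.0050000; payment = 208,000 × 0.0050000 / (1 − (1+0.0050000)^−180) = $1,755.22.
Option 2: at 4.75% the monthly rate is 0.0039583, so the payment is 208,000 × 0.0039583 / (1 − 1.0039583^−180) = $1,617.89.
Monthly savings = $1,755.22 − $1,617.89 = $137.33.
Break-even = $1,040.00 / $137.33 = 7.57 → 8 months.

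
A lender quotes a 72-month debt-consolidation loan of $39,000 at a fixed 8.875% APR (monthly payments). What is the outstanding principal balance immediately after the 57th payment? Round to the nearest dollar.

$9,912

With monthly rate i = 8.875%/12 = 0.0073958, the balance after k of n payments is P · [(1+i)^n − (1+i)^k] / [(1+i)^n − 1].
(1+0.0073958)^72 = 1.69985085 and (1+0.0073958)^57 = 1.52197866, so the balance is 39,000 × (1.69985085 − 1.52197866) / (1.69985085 − 1) = $9,912.13.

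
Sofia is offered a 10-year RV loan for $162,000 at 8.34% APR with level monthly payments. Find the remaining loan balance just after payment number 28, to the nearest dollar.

$135,247

With monthly rate i = 8.34%/12 = 0.0069500, the balance after k of n payments is P · [(1+i)^n − (1+i)^k] / [(1+i)^n − 1].
(1+0.0069500)^120 = 2.29587770 and (1+0.0069500)^28 = 1.21400751, so the balance is 162,000 × (2.29587770 − 1.21400751) / (2.29587770 − 1) = $135,246.54.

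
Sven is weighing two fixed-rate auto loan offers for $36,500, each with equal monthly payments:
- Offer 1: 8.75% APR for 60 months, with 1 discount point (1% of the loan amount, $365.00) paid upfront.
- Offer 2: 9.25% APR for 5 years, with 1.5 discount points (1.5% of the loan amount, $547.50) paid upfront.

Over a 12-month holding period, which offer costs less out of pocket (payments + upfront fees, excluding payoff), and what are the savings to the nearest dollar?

Offer 1: at 8.75% the monthly rate is 0.0072917, so the payment is 36,500 × 0.0072917 / (1 − 1.0072917^−60) = $753.26.
Offer 2: at 9.25% the monthly rate is 0.0077083, so the payment is 36,500 × 0.0077083 / (1 − 1.0077083^−60) = $762.12.
Over 12 months: Offer 1 costs 12 × $753.26 + $365.00 = $9,404.12; Offer 2 costs 12 × $762.12 + $547.50 = $9,692.94.
Offer 1 is cheaper by $9,692.94 − $9,404.12 = $288.82.

Offer 1 by $289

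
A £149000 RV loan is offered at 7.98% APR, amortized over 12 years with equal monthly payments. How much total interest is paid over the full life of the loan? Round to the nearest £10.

£83,020

At 7.98% the monthly rate is 0.0066500, so the payment is 149,000 × 0.0066500 / (1 − 1.0066500^−144) = £1,611.22.
Total paid = 144 × £1,611.22 = £232,015.68; interest = £232,015.68 − £149,000 = £83,015.68.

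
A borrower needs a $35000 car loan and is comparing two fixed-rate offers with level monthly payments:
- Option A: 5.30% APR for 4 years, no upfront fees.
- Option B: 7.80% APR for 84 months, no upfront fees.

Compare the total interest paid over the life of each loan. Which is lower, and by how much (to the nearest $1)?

Option A: at 5.30% the monthly rate is 0.0044167, so the payment is 35,000 × 0.0044167 / (1 − 1.0044167^−48) = $810.79.
Total interest on Option A = 48 × $810.79 − $35,000 = $3,917.92.
Option B: at 7.80% the monthly rate is 0.0065000, so the payment is 35,000 × 0.0065000 / (1 − 1.0065000^−84) = $542.04.
Total interest on Option B = 84 × $542.04 − $35,000 = $10,531.36.
Option A is lower by $6,613.44.

Option A by $6,613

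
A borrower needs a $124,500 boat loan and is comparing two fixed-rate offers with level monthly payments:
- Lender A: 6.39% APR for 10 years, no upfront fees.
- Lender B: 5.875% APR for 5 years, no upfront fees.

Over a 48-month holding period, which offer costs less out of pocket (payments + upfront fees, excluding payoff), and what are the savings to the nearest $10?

Lender A by $47,660

Lender A: monthly rate = 6.39%/12 = 0.0053250; payment = 124,500 × 0.0053250 / (1 − (1+0.0053250)^−120) = $1,406.71.
Lender B: at 5.875% the monthly rate is 0.0048958, so the payment is 124,500 × 0.0048958 / (1 − 1.0048958^−60) = $2,399.70.
Over 48 months: Lender A costs 48 × $1,406.71 = $67,522.08; Lender B costs 48 × $2,399.70 = $115,185.60.
Lender A is cheaper by $115,185.60 − $67,522.08 = $47,663.52.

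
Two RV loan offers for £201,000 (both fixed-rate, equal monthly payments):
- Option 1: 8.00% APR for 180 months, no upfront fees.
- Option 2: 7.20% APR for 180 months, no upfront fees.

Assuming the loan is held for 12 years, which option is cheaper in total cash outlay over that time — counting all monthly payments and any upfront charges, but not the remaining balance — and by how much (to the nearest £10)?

Option 1: at 8.00% the monthly rate is 0.0066667, so the payment is 201,000 × 0.0066667 / (1 − 1.0066667^−180) = £1,920.86.
Option 2: at 7.20% the monthly rate is 0.0060000, so the payment is 201,000 × 0.0060000 / (1 − 1.0060000^−180) = £1,829.19.
Over 144 months: Option 1 costs 144 × £1,920.86 = £276,603.84; Option 2 costs 144 × £1,829.19 = £263,403.36.
Option 2 is cheaper by £276,603.84 − £263,403.36 = £13,200.48.

Option 2 by £13,200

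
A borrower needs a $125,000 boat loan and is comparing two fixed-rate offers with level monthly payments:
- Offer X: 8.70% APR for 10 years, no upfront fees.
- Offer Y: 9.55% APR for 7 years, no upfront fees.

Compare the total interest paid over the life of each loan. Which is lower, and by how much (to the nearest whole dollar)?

Offer Y by $15,706

Offer X: monthly rate = 8.7%/12 = 0.0072500; payment = 125,000 × 0.0072500 / (1 − (1+0.0072500)^−120) = $1,563.22.
Total interest on Offer X = 120 × $1,563.22 − $125,000 = $62,586.40.
Offer Y: at 9.55% the monthly rate is 0.0079583, so the payment is 125,000 × 0.0079583 / (1 − 1.0079583^−84) = $2,046.20.
Total interest on Offer Y = 84 × $2,046.20 − $125,000 = $46,880.80.
Offer Y is lower by $15,705.60.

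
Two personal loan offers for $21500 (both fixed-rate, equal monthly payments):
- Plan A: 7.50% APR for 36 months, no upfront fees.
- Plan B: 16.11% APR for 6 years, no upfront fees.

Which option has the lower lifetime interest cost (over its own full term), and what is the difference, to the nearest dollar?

Plan A: at 7.50% the monthly rate is 0.0062500, so the payment is 21,500 × 0.0062500 / (1 − 1.0062500^−36) = $668.78.
Total interest on Plan A = 36 × $668.78 − $21,500 = $2,576.08.
Plan B: monthly rate = 16.11%/12 = 0.0134250; payment = 21,500 × 0.0134250 / (1 − (1+0.0134250)^−72) = $467.68.
Total interest on Plan B = 72 × $467.68 − $21,500 = $12,172.96.
Plan A is lower by $9,596.88.

Plan A by $9,597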